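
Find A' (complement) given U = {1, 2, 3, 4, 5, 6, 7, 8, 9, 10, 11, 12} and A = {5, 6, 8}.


Aᶜ = U \ A = elements in U but not in A
U = {1, 2, 3, 4, 5, 6, 7, 8, 9, 10, 11, 12}
A = {5, 6, 8}
Aᶜ = {1, 2, 3, 4, 7, 9, 10, 11, 12}

Aᶜ = {1, 2, 3, 4, 7, 9, 10, 11, 12}


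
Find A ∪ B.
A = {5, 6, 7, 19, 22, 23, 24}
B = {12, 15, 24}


A ∪ B = all elements in A or B (or both)
A = {5, 6, 7, 19, 22, 23, 24}
B = {12, 15, 24}
A ∪ B = {5, 6, 7, 12, 15, 19, 22, 23, 24}

A ∪ B = {5, 6, 7, 12, 15, 19, 22, 23, 24}


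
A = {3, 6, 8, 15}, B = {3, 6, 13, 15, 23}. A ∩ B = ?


A ∩ B = elements in both A and B
A = {3, 6, 8, 15}
B = {3, 6, 13, 15, 23}
A ∩ B = {3, 6, 15}

A ∩ B = {3, 6, 15}


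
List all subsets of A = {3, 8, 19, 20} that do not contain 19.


A subset of A that omits 19 is a subset of A \ {19}, so there are 2^(n-1) = 2^3 = 8 of them.
Subsets excluding 19: ∅, {3}, {8}, {20}, {3, 8}, {3, 20}, {8, 20}, {3, 8, 20}

Subsets excluding 19 (8 total): ∅, {3}, {8}, {20}, {3, 8}, {3, 20}, {8, 20}, {3, 8, 20}


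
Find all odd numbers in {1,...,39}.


Checking each candidate:
Condition: odd numbers in {1,...,39}
Result = {1, 3, 5, 7, 9, 11, 13, 15, 17, 19, 21, 23, 25, 27, 29, 31, 33, 35, 37, 39}

{1, 3, 5, 7, 9, 11, 13, 15, 17, 19, 21, 23, 25, 27, 29, 31, 33, 35, 37, 39}


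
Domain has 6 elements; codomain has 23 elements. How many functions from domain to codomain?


Each of |A| = 6 inputs maps to any of |B| = 23 outputs.
# functions = |B|^|A| = 23^6
= 148035889

Number of functions = 148035889


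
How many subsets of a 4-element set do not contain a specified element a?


Subsets of A avoiding a are subsets of A \ {a}, which has 3 elements.
Count = 2^(n-1) = 2^3
= 8

Number of subsets avoiding a = 8


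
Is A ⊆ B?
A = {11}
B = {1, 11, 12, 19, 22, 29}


A ⊆ B means every element of A is in B.
All elements of A are in B.
So A ⊆ B.

Yes, A ⊆ B


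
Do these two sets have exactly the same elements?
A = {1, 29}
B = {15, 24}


Two sets are equal iff they have exactly the same elements.
A = {1, 29}
B = {15, 24}
Differences: {1, 15, 24, 29}
A ≠ B

No, A ≠ B


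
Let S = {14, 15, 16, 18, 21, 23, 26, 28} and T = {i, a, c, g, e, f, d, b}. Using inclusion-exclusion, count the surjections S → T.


n = |S| = 8, k = |T| = 8. Surjections via inclusion-exclusion:
S(n,k) = Σ(-1)^i × C(k,i) × (k-i)^n, i=0 to k
i=0: (-1)^0×C(8,0)×8^8 = 16777216
i=1: (-1)^1×C(8,1)×7^8 = -46118408
i=2: (-1)^2×C(8,2)×6^8 = 47029248
i=3: (-1)^3×C(8,3)×5^8 = -21875000
i=4: (-1)^4×C(8,4)×4^8 = 4587520
i=5: (-1)^5×C(8,5)×3^8 = -367416
i=6: (-1)^6×C(8,6)×2^8 = 7168
i=7: (-1)^7×C(8,7)×1^8 = -8
i=8: (-1)^8×C(8,8)×0^8 = 0
Total = 40320

Number of surjections = 40320


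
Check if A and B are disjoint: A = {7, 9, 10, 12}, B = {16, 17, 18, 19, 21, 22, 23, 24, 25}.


Disjoint means A ∩ B = ∅.
A ∩ B = ∅
A ∩ B = ∅, so A and B are disjoint.

Yes, A and B are disjoint


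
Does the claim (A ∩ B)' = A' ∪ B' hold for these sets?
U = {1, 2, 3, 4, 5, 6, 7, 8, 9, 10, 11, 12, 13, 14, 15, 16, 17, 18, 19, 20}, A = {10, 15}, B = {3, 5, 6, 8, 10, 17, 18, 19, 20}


LHS: A ∩ B = {10}
(A ∩ B)' = U \ (A ∩ B) = {1, 2, 3, 4, 5, 6, 7, 8, 9, 11, 12, 13, 14, 15, 16, 17, 18, 19, 20}
A' = {1, 2, 3, 4, 5, 6, 7, 8, 9, 11, 12, 13, 14, 16, 17, 18, 19, 20}, B' = {1, 2, 4, 7, 9, 11, 12, 13, 14, 15, 16}
Claimed RHS: A' ∪ B' = {1, 2, 3, 4, 5, 6, 7, 8, 9, 11, 12, 13, 14, 15, 16, 17, 18, 19, 20}
Identity is VALID: LHS = RHS = {1, 2, 3, 4, 5, 6, 7, 8, 9, 11, 12, 13, 14, 15, 16, 17, 18, 19, 20} ✓

Identity is valid. (A ∩ B)' = A' ∪ B' = {1, 2, 3, 4, 5, 6, 7, 8, 9, 11, 12, 13, 14, 15, 16, 17, 18, 19, 20}


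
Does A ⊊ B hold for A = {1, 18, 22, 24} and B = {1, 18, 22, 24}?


A ⊂ B requires: A ⊆ B AND A ≠ B.
A ⊆ B? Yes
A = B? Yes
A = B, so A is not a PROPER subset.

No, A is not a proper subset of B


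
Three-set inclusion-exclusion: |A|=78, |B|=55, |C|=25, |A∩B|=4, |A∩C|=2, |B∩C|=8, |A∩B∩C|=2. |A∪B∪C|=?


|A∪B∪C| = |A|+|B|+|C| - |A∩B|-|A∩C|-|B∩C| + |A∩B∩C|
= 78+55+25 - 4-2-8 + 2
= 158 - 14 + 2
= 146

|A ∪ B ∪ C| = 146


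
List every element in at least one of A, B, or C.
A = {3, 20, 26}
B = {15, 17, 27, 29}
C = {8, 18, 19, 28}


A ∪ B = {3, 15, 17, 20, 26, 27, 29}
(A ∪ B) ∪ C = {3, 8, 15, 17, 18, 19, 20, 26, 27, 28, 29}

A ∪ B ∪ C = {3, 8, 15, 17, 18, 19, 20, 26, 27, 28, 29}


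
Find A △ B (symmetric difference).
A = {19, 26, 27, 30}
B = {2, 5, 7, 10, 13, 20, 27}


A △ B = (A \ B) ∪ (B \ A) = elements in exactly one of A or B
A \ B = {19, 26, 30}
B \ A = {2, 5, 7, 10, 13, 20}
A △ B = {2, 5, 7, 10, 13, 19, 20, 26, 30}

A △ B = {2, 5, 7, 10, 13, 19, 20, 26, 30}


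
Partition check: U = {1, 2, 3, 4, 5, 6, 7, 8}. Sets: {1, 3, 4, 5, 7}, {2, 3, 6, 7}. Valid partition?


A partition requires: (1) non-empty parts, (2) pairwise disjoint, (3) union = U
Parts: {1, 3, 4, 5, 7}, {2, 3, 6, 7}
Union of parts: {1, 2, 3, 4, 5, 6, 7}
U = {1, 2, 3, 4, 5, 6, 7, 8}
All non-empty? True
Pairwise disjoint? False
Covers U? False

No, not a valid partition


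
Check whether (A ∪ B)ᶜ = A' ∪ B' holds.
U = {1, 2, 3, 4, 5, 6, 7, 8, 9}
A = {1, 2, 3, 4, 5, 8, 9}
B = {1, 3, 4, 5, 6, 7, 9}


LHS: A ∪ B = {1, 2, 3, 4, 5, 6, 7, 8, 9}
(A ∪ B)' = U \ (A ∪ B) = ∅
A' = {6, 7}, B' = {2, 8}
Claimed RHS: A' ∪ B' = {2, 6, 7, 8}
Identity is INVALID: LHS = ∅ but the RHS claimed here equals {2, 6, 7, 8}. The correct form is (A ∪ B)' = A' ∩ B'.

Identity is invalid: (A ∪ B)' = ∅ but A' ∪ B' = {2, 6, 7, 8}. The correct De Morgan law is (A ∪ B)' = A' ∩ B'.


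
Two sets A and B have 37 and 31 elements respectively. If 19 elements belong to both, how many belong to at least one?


|A ∪ B| = |A| + |B| - |A ∩ B|
= 37 + 31 - 19
= 49

|A ∪ B| = 49


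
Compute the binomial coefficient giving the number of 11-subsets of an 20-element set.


C(n,k) = n! / (k!(n-k)!)
C(20,11) = 20! / (11!9!)
= 167960

C(20,11) = 167960


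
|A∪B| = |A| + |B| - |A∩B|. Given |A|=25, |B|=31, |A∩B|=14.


|A ∪ B| = |A| + |B| - |A ∩ B|
= 25 + 31 - 14
= 42

|A ∪ B| = 42


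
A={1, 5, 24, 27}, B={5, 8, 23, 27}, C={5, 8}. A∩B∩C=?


A ∩ B = {5, 27}
(A ∩ B) ∩ C = {5}

A ∩ B ∩ C = {5}


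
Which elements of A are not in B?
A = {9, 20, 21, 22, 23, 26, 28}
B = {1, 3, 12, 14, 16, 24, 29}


A \ B = elements in A but not in B
A = {9, 20, 21, 22, 23, 26, 28}
B = {1, 3, 12, 14, 16, 24, 29}
Remove from A any elements in B
A \ B = {9, 20, 21, 22, 23, 26, 28}

A \ B = {9, 20, 21, 22, 23, 26, 28}


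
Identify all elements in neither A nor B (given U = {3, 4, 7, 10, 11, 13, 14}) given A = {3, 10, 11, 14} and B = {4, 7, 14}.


A = {3, 10, 11, 14}
B = {4, 7, 14}
Region: in neither A nor B (given U = {3, 4, 7, 10, 11, 13, 14})
Elements: {13}

Elements in neither A nor B (given U = {3, 4, 7, 10, 11, 13, 14}): {13}


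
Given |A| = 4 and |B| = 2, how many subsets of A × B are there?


A relation from A to B is any subset of A × B.
|A × B| = 4 × 2 = 8
# relations = 2^|A × B| = 2^8 = 256

Number of relations = 256


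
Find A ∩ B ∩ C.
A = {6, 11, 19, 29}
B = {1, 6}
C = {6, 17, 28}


A ∩ B = {6}
(A ∩ B) ∩ C = {6}

A ∩ B ∩ C = {6}


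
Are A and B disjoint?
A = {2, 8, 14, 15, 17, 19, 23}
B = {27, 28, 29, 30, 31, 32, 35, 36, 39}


Disjoint means A ∩ B = ∅.
A ∩ B = ∅
A ∩ B = ∅, so A and B are disjoint.

Yes, A and B are disjoint


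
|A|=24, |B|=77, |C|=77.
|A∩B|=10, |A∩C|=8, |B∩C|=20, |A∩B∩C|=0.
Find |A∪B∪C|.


|A∪B∪C| = |A|+|B|+|C| - |A∩B|-|A∩C|-|B∩C| + |A∩B∩C|
= 24+77+77 - 10-8-20 + 0
= 178 - 38 + 0
= 140

|A ∪ B ∪ C| = 140


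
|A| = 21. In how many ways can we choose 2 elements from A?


C(n,k) = n! / (k!(n-k)!)
C(21,2) = 21! / (2!19!)
= 210

C(21,2) = 210


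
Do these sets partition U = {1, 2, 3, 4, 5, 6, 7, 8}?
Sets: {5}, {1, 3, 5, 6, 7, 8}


A partition requires: (1) non-empty parts, (2) pairwise disjoint, (3) union = U
Parts: {5}, {1, 3, 5, 6, 7, 8}
Union of parts: {1, 3, 5, 6, 7, 8}
U = {1, 2, 3, 4, 5, 6, 7, 8}
All non-empty? True
Pairwise disjoint? False
Covers U? False

No, not a valid partition


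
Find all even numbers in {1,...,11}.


Checking each candidate:
Condition: even numbers in {1,...,11}
Result = {2, 4, 6, 8, 10}

{2, 4, 6, 8, 10}


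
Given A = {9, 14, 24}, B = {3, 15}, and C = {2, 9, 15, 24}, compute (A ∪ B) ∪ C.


A ∪ B = {3, 9, 14, 15, 24}
(A ∪ B) ∪ C = {2, 3, 9, 14, 15, 24}

A ∪ B ∪ C = {2, 3, 9, 14, 15, 24}


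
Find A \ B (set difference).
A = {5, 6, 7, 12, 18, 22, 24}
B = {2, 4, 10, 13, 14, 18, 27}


A \ B = elements in A but not in B
A = {5, 6, 7, 12, 18, 22, 24}
B = {2, 4, 10, 13, 14, 18, 27}
Remove from A any elements in B
A \ B = {5, 6, 7, 12, 22, 24}

A \ B = {5, 6, 7, 12, 22, 24}


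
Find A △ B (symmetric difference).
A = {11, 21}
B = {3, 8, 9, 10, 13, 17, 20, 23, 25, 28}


A △ B = (A \ B) ∪ (B \ A) = elements in exactly one of A or B
A \ B = {11, 21}
B \ A = {3, 8, 9, 10, 13, 17, 20, 23, 25, 28}
A △ B = {3, 8, 9, 10, 11, 13, 17, 20, 21, 23, 25, 28}

A △ B = {3, 8, 9, 10, 11, 13, 17, 20, 21, 23, 25, 28}


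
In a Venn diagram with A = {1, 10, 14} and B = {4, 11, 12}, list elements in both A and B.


A = {1, 10, 14}
B = {4, 11, 12}
Region: in both A and B
Elements: ∅

Elements in both A and B: ∅


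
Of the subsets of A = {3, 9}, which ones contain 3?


A subset of A contains 3 iff the remaining 1 elements form any subset of A \ {3}.
Count: 2^(n-1) = 2^1 = 2
Subsets containing 3: {3}, {3, 9}

Subsets containing 3 (2 total): {3}, {3, 9}


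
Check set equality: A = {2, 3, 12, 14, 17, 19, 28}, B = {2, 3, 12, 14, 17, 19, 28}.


Two sets are equal iff they have exactly the same elements.
A = {2, 3, 12, 14, 17, 19, 28}
B = {2, 3, 12, 14, 17, 19, 28}
Same elements → A = B

Yes, A = B


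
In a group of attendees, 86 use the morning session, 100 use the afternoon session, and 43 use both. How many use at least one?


|A ∪ B| = |A| + |B| - |A ∩ B|
= 86 + 100 - 43
= 143

|A ∪ B| = 143


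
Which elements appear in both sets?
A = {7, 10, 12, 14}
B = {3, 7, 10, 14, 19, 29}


A ∩ B = elements in both A and B
A = {7, 10, 12, 14}
B = {3, 7, 10, 14, 19, 29}
A ∩ B = {7, 10, 14}

A ∩ B = {7, 10, 14}


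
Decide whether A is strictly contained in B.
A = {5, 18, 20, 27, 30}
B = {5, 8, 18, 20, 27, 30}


A ⊂ B requires: A ⊆ B AND A ≠ B.
A ⊆ B? Yes
A = B? No
A ⊂ B: Yes (A is a proper subset of B)

Yes, A ⊂ B


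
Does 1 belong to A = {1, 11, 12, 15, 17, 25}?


A = {1, 11, 12, 15, 17, 25}
Checking if 1 is in A
1 is in A → True

1 ∈ A


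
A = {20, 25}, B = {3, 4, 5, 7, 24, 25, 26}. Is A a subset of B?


A ⊆ B means every element of A is in B.
Elements in A not in B: {20}
So A ⊄ B.

No, A ⊄ B


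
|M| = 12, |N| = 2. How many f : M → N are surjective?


n = |M| = 12, k = |N| = 2. Surjections via inclusion-exclusion:
S(n,k) = Σ(-1)^i × C(k,i) × (k-i)^n, i=0 to k
i=0: (-1)^0×C(2,0)×2^12 = 4096
i=1: (-1)^1×C(2,1)×1^12 = -2
i=2: (-1)^2×C(2,2)×0^12 = 0
Total = 4094

Number of surjections = 4094


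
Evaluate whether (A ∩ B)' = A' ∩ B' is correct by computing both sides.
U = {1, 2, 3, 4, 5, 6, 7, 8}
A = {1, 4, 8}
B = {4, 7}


LHS: A ∩ B = {4}
(A ∩ B)' = U \ (A ∩ B) = {1, 2, 3, 5, 6, 7, 8}
A' = {2, 3, 5, 6, 7}, B' = {1, 2, 3, 5, 6, 8}
Claimed RHS: A' ∩ B' = {2, 3, 5, 6}
Identity is INVALID: LHS = {1, 2, 3, 5, 6, 7, 8} but the RHS claimed here equals {2, 3, 5, 6}. The correct form is (A ∩ B)' = A' ∪ B'.

Identity is invalid: (A ∩ B)' = {1, 2, 3, 5, 6, 7, 8} but A' ∩ B' = {2, 3, 5, 6}. The correct De Morgan law is (A ∩ B)' = A' ∪ B'.


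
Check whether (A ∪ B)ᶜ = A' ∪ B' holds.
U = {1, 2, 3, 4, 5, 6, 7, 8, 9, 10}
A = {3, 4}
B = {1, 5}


LHS: A ∪ B = {1, 3, 4, 5}
(A ∪ B)' = U \ (A ∪ B) = {2, 6, 7, 8, 9, 10}
A' = {1, 2, 5, 6, 7, 8, 9, 10}, B' = {2, 3, 4, 6, 7, 8, 9, 10}
Claimed RHS: A' ∪ B' = {1, 2, 3, 4, 5, 6, 7, 8, 9, 10}
Identity is INVALID: LHS = {2, 6, 7, 8, 9, 10} but the RHS claimed here equals {1, 2, 3, 4, 5, 6, 7, 8, 9, 10}. The correct form is (A ∪ B)' = A' ∩ B'.

Identity is invalid: (A ∪ B)' = {2, 6, 7, 8, 9, 10} but A' ∪ B' = {1, 2, 3, 4, 5, 6, 7, 8, 9, 10}. The correct De Morgan law is (A ∪ B)' = A' ∩ B'.


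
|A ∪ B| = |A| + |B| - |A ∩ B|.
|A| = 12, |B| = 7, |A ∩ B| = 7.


|A ∪ B| = |A| + |B| - |A ∩ B|
= 12 + 7 - 7
= 12

|A ∪ B| = 12


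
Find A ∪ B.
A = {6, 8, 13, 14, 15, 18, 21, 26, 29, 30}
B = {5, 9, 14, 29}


A ∪ B = all elements in A or B (or both)
A = {6, 8, 13, 14, 15, 18, 21, 26, 29, 30}
B = {5, 9, 14, 29}
A ∪ B = {5, 6, 8, 9, 13, 14, 15, 18, 21, 26, 29, 30}

A ∪ B = {5, 6, 8, 9, 13, 14, 15, 18, 21, 26, 29, 30}


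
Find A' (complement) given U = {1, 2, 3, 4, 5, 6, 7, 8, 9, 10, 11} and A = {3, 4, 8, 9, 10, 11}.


Aᶜ = U \ A = elements in U but not in A
U = {1, 2, 3, 4, 5, 6, 7, 8, 9, 10, 11}
A = {3, 4, 8, 9, 10, 11}
Aᶜ = {1, 2, 5, 6, 7}

Aᶜ = {1, 2, 5, 6, 7}


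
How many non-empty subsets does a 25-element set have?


Total subsets = 2^n = 2^25 = 33554432
Non-empty subsets exclude the empty set: 2^n - 1
= 33554432 - 1
= 33554431

Number of non-empty subsets = 33554431


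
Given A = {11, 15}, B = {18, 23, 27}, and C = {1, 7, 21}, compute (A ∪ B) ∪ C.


A ∪ B = {11, 15, 18, 23, 27}
(A ∪ B) ∪ C = {1, 7, 11, 15, 18, 21, 23, 27}

A ∪ B ∪ C = {1, 7, 11, 15, 18, 21, 23, 27}


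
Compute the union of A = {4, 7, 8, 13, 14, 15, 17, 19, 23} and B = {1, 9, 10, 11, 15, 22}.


A ∪ B = all elements in A or B (or both)
A = {4, 7, 8, 13, 14, 15, 17, 19, 23}
B = {1, 9, 10, 11, 15, 22}
A ∪ B = {1, 4, 7, 8, 9, 10, 11, 13, 14, 15, 17, 19, 22, 23}

A ∪ B = {1, 4, 7, 8, 9, 10, 11, 13, 14, 15, 17, 19, 22, 23}


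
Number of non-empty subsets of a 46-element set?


Total subsets = 2^n = 2^46 = 70368744177664
Non-empty subsets exclude the empty set: 2^n - 1
= 70368744177664 - 1
= 70368744177663

Number of non-empty subsets = 70368744177663


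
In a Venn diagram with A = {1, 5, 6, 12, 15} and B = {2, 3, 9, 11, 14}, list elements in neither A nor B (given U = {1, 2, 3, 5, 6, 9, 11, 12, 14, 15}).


A = {1, 5, 6, 12, 15}
B = {2, 3, 9, 11, 14}
Region: in neither A nor B (given U = {1, 2, 3, 5, 6, 9, 11, 12, 14, 15})
Elements: ∅

Elements in neither A nor B (given U = {1, 2, 3, 5, 6, 9, 11, 12, 14, 15}): ∅


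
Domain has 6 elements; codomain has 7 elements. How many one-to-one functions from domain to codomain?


An injection sends each of |A| = 6 inputs to a distinct output in B.
# injections = |B|·(|B|-1)·…·(|B|-|A|+1) = 7! / (7 - 6)!
= 7 × 6 × 5 × 4 × 3 × 2
= 5040

Number of injections = 5040


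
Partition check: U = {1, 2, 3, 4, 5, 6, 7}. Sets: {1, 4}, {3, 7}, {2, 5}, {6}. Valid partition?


A partition requires: (1) non-empty parts, (2) pairwise disjoint, (3) union = U
Parts: {1, 4}, {3, 7}, {2, 5}, {6}
Union of parts: {1, 2, 3, 4, 5, 6, 7}
U = {1, 2, 3, 4, 5, 6, 7}
All non-empty? True
Pairwise disjoint? True
Covers U? True

Yes, valid partition


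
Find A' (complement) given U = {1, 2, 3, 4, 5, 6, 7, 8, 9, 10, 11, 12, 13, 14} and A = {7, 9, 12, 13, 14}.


Aᶜ = U \ A = elements in U but not in A
U = {1, 2, 3, 4, 5, 6, 7, 8, 9, 10, 11, 12, 13, 14}
A = {7, 9, 12, 13, 14}
Aᶜ = {1, 2, 3, 4, 5, 6, 8, 10, 11}

Aᶜ = {1, 2, 3, 4, 5, 6, 8, 10, 11}


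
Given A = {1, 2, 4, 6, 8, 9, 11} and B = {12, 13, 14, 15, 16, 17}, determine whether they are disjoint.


Disjoint means A ∩ B = ∅.
A ∩ B = ∅
A ∩ B = ∅, so A and B are disjoint.

Yes, A and B are disjoint


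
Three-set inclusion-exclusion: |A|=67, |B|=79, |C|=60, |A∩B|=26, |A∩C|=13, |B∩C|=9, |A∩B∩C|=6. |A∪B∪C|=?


|A∪B∪C| = |A|+|B|+|C| - |A∩B|-|A∩C|-|B∩C| + |A∩B∩C|
= 67+79+60 - 26-13-9 + 6
= 206 - 48 + 6
= 164

|A ∪ B ∪ C| = 164


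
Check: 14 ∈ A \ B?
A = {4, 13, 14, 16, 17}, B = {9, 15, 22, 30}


A = {4, 13, 14, 16, 17}, B = {9, 15, 22, 30}
A \ B = elements in A but not in B
A \ B = {4, 13, 14, 16, 17}
Checking if 14 ∈ A \ B
14 is in A \ B → True

14 ∈ A \ B


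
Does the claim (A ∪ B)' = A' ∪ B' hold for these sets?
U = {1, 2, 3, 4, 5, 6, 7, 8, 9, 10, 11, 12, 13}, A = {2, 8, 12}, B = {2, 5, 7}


LHS: A ∪ B = {2, 5, 7, 8, 12}
(A ∪ B)' = U \ (A ∪ B) = {1, 3, 4, 6, 9, 10, 11, 13}
A' = {1, 3, 4, 5, 6, 7, 9, 10, 11, 13}, B' = {1, 3, 4, 6, 8, 9, 10, 11, 12, 13}
Claimed RHS: A' ∪ B' = {1, 3, 4, 5, 6, 7, 8, 9, 10, 11, 12, 13}
Identity is INVALID: LHS = {1, 3, 4, 6, 9, 10, 11, 13} but the RHS claimed here equals {1, 3, 4, 5, 6, 7, 8, 9, 10, 11, 12, 13}. The correct form is (A ∪ B)' = A' ∩ B'.

Identity is invalid: (A ∪ B)' = {1, 3, 4, 6, 9, 10, 11, 13} but A' ∪ B' = {1, 3, 4, 5, 6, 7, 8, 9, 10, 11, 12, 13}. The correct De Morgan law is (A ∪ B)' = A' ∩ B'.


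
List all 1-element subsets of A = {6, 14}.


|A| = 2, so A has C(2,1) = 2 subsets of size 1.
Enumerate by choosing 1 elements from A at a time:
{6}, {14}

1-element subsets (2 total): {6}, {14}


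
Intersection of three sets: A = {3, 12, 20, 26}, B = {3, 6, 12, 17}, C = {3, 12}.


A ∩ B = {3, 12}
(A ∩ B) ∩ C = {3, 12}

A ∩ B ∩ C = {3, 12}


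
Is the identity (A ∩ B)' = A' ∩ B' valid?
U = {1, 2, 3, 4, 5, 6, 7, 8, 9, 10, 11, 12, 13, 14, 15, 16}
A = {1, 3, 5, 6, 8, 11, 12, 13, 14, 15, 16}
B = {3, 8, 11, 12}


LHS: A ∩ B = {3, 8, 11, 12}
(A ∩ B)' = U \ (A ∩ B) = {1, 2, 4, 5, 6, 7, 9, 10, 13, 14, 15, 16}
A' = {2, 4, 7, 9, 10}, B' = {1, 2, 4, 5, 6, 7, 9, 10, 13, 14, 15, 16}
Claimed RHS: A' ∩ B' = {2, 4, 7, 9, 10}
Identity is INVALID: LHS = {1, 2, 4, 5, 6, 7, 9, 10, 13, 14, 15, 16} but the RHS claimed here equals {2, 4, 7, 9, 10}. The correct form is (A ∩ B)' = A' ∪ B'.

Identity is invalid: (A ∩ B)' = {1, 2, 4, 5, 6, 7, 9, 10, 13, 14, 15, 16} but A' ∩ B' = {2, 4, 7, 9, 10}. The correct De Morgan law is (A ∩ B)' = A' ∪ B'.


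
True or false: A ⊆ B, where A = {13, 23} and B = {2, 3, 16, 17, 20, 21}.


A ⊆ B means every element of A is in B.
Elements in A not in B: {13, 23}
So A ⊄ B.

No, A ⊄ B


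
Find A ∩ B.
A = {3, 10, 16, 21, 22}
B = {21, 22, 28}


A ∩ B = elements in both A and B
A = {3, 10, 16, 21, 22}
B = {21, 22, 28}
A ∩ B = {21, 22}

A ∩ B = {21, 22}


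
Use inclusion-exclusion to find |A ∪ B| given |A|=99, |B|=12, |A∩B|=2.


|A ∪ B| = |A| + |B| - |A ∩ B|
= 99 + 12 - 2
= 109

|A ∪ B| = 109


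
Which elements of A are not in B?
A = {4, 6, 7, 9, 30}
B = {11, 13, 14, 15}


A \ B = elements in A but not in B
A = {4, 6, 7, 9, 30}
B = {11, 13, 14, 15}
Remove from A any elements in B
A \ B = {4, 6, 7, 9, 30}

A \ B = {4, 6, 7, 9, 30}


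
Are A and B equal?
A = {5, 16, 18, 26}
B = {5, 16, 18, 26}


Two sets are equal iff they have exactly the same elements.
A = {5, 16, 18, 26}
B = {5, 16, 18, 26}
Same elements → A = B

Yes, A = B


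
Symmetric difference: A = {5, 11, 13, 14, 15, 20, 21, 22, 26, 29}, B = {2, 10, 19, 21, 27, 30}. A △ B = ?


A △ B = (A \ B) ∪ (B \ A) = elements in exactly one of A or B
A \ B = {5, 11, 13, 14, 15, 20, 22, 26, 29}
B \ A = {2, 10, 19, 27, 30}
A △ B = {2, 5, 10, 11, 13, 14, 15, 19, 20, 22, 26, 27, 29, 30}

A △ B = {2, 5, 10, 11, 13, 14, 15, 19, 20, 22, 26, 27, 29, 30}


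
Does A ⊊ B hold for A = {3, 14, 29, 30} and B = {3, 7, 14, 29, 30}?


A ⊂ B requires: A ⊆ B AND A ≠ B.
A ⊆ B? Yes
A = B? No
A ⊂ B: Yes (A is a proper subset of B)

Yes, A ⊂ B


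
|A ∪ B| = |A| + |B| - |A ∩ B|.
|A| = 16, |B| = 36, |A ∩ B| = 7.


|A ∪ B| = |A| + |B| - |A ∩ B|
= 16 + 36 - 7
= 45

|A ∪ B| = 45


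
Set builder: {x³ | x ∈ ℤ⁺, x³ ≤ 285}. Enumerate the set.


Checking each candidate:
Condition: positive perfect cubes ≤ 285
Result = {1, 8, 27, 64, 125, 216}

{1, 8, 27, 64, 125, 216}


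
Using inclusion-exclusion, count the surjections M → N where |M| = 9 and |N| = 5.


n = |M| = 9, k = |N| = 5. Surjections via inclusion-exclusion:
S(n,k) = Σ(-1)^i × C(k,i) × (k-i)^n, i=0 to k
i=0: (-1)^0×C(5,0)×5^9 = 1953125
i=1: (-1)^1×C(5,1)×4^9 = -1310720
i=2: (-1)^2×C(5,2)×3^9 = 196830
i=3: (-1)^3×C(5,3)×2^9 = -5120
i=4: (-1)^4×C(5,4)×1^9 = 5
i=5: (-1)^5×C(5,5)×0^9 = 0
Total = 834120

Number of surjections = 834120


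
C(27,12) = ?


C(n,k) = n! / (k!(n-k)!)
C(27,12) = 27! / (12!15!)
= 17383860

C(27,12) = 17383860


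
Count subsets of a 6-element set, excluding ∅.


Total subsets = 2^n = 2^6 = 64
Non-empty subsets exclude the empty set: 2^n - 1
= 64 - 1
= 63

Number of non-empty subsets = 63


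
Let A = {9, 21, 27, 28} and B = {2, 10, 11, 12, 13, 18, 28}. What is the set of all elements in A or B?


A ∪ B = all elements in A or B (or both)
A = {9, 21, 27, 28}
B = {2, 10, 11, 12, 13, 18, 28}
A ∪ B = {2, 9, 10, 11, 12, 13, 18, 21, 27, 28}

A ∪ B = {2, 9, 10, 11, 12, 13, 18, 21, 27, 28}


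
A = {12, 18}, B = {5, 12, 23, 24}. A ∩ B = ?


A ∩ B = elements in both A and B
A = {12, 18}
B = {5, 12, 23, 24}
A ∩ B = {12}

A ∩ B = {12}


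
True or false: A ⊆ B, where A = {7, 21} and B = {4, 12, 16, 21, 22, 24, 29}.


A ⊆ B means every element of A is in B.
Elements in A not in B: {7}
So A ⊄ B.

No, A ⊄ B


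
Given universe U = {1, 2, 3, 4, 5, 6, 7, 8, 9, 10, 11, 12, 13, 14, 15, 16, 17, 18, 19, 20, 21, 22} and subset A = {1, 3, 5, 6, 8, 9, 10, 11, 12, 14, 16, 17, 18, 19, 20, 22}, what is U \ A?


Aᶜ = U \ A = elements in U but not in A
U = {1, 2, 3, 4, 5, 6, 7, 8, 9, 10, 11, 12, 13, 14, 15, 16, 17, 18, 19, 20, 21, 22}
A = {1, 3, 5, 6, 8, 9, 10, 11, 12, 14, 16, 17, 18, 19, 20, 22}
Aᶜ = {2, 4, 7, 13, 15, 21}

Aᶜ = {2, 4, 7, 13, 15, 21}


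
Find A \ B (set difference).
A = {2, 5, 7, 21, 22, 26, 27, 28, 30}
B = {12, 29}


A \ B = elements in A but not in B
A = {2, 5, 7, 21, 22, 26, 27, 28, 30}
B = {12, 29}
Remove from A any elements in B
A \ B = {2, 5, 7, 21, 22, 26, 27, 28, 30}

A \ B = {2, 5, 7, 21, 22, 26, 27, 28, 30}


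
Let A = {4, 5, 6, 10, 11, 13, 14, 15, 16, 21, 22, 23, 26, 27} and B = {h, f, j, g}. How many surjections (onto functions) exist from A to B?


n = |A| = 14, k = |B| = 4. Surjections via inclusion-exclusion:
S(n,k) = Σ(-1)^i × C(k,i) × (k-i)^n, i=0 to k
i=0: (-1)^0×C(4,0)×4^14 = 268435456
i=1: (-1)^1×C(4,1)×3^14 = -19131876
i=2: (-1)^2×C(4,2)×2^14 = 98304
i=3: (-1)^3×C(4,3)×1^14 = -4
i=4: (-1)^4×C(4,4)×0^14 = 0
Total = 249401880

Number of surjections = 249401880


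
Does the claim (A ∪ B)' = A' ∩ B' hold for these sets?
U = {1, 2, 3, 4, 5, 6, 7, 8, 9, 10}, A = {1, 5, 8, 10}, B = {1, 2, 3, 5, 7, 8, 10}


LHS: A ∪ B = {1, 2, 3, 5, 7, 8, 10}
(A ∪ B)' = U \ (A ∪ B) = {4, 6, 9}
A' = {2, 3, 4, 6, 7, 9}, B' = {4, 6, 9}
Claimed RHS: A' ∩ B' = {4, 6, 9}
Identity is VALID: LHS = RHS = {4, 6, 9} ✓

Identity is valid. (A ∪ B)' = A' ∩ B' = {4, 6, 9}


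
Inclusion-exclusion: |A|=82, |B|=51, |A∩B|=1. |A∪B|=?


|A ∪ B| = |A| + |B| - |A ∩ B|
= 82 + 51 - 1
= 132

|A ∪ B| = 132


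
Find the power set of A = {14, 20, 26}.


|A| = 3, so |P(A)| = 2^3 = 8
Enumerate subsets by cardinality (0 to 3):
∅, {14}, {20}, {26}, {14, 20}, {14, 26}, {20, 26}, {14, 20, 26}

P(A) has 8 subsets: ∅, {14}, {20}, {26}, {14, 20}, {14, 26}, {20, 26}, {14, 20, 26}


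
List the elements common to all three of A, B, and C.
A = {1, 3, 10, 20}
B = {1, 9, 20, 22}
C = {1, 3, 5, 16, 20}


A ∩ B = {1, 20}
(A ∩ B) ∩ C = {1, 20}

A ∩ B ∩ C = {1, 20}


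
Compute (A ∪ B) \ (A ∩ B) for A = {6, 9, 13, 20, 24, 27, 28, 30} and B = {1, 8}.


A △ B = (A \ B) ∪ (B \ A) = elements in exactly one of A or B
A \ B = {6, 9, 13, 20, 24, 27, 28, 30}
B \ A = {1, 8}
A △ B = {1, 6, 8, 9, 13, 20, 24, 27, 28, 30}

A △ B = {1, 6, 8, 9, 13, 20, 24, 27, 28, 30}


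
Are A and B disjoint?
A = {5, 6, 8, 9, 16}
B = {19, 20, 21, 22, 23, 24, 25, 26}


Disjoint means A ∩ B = ∅.
A ∩ B = ∅
A ∩ B = ∅, so A and B are disjoint.

Yes, A and B are disjoint


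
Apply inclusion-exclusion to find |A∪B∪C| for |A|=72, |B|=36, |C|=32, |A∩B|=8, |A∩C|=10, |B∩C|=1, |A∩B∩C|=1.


|A∪B∪C| = |A|+|B|+|C| - |A∩B|-|A∩C|-|B∩C| + |A∩B∩C|
= 72+36+32 - 8-10-1 + 1
= 140 - 19 + 1
= 122

|A ∪ B ∪ C| = 122


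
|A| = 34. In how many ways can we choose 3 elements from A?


C(n,k) = n! / (k!(n-k)!)
C(34,3) = 34! / (3!31!)
= 5984

C(34,3) = 5984


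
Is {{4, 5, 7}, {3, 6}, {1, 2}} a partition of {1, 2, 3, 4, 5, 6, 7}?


A partition requires: (1) non-empty parts, (2) pairwise disjoint, (3) union = U
Parts: {4, 5, 7}, {3, 6}, {1, 2}
Union of parts: {1, 2, 3, 4, 5, 6, 7}
U = {1, 2, 3, 4, 5, 6, 7}
All non-empty? True
Pairwise disjoint? True
Covers U? True

Yes, valid partition


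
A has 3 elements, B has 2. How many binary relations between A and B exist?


A relation from A to B is any subset of A × B.
|A × B| = 3 × 2 = 6
# relations = 2^|A × B| = 2^6 = 64

Number of relations = 64


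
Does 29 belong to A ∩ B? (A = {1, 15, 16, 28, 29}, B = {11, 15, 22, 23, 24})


A = {1, 15, 16, 28, 29}, B = {11, 15, 22, 23, 24}
A ∩ B = elements in both A and B
A ∩ B = {15}
Checking if 29 ∈ A ∩ B
29 is not in A ∩ B → False

29 ∉ A ∩ B


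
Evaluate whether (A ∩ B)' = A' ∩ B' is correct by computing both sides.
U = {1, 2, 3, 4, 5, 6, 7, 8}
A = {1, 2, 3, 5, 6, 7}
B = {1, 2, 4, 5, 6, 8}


LHS: A ∩ B = {1, 2, 5, 6}
(A ∩ B)' = U \ (A ∩ B) = {3, 4, 7, 8}
A' = {4, 8}, B' = {3, 7}
Claimed RHS: A' ∩ B' = ∅
Identity is INVALID: LHS = {3, 4, 7, 8} but the RHS claimed here equals ∅. The correct form is (A ∩ B)' = A' ∪ B'.

Identity is invalid: (A ∩ B)' = {3, 4, 7, 8} but A' ∩ B' = ∅. The correct De Morgan law is (A ∩ B)' = A' ∪ B'.


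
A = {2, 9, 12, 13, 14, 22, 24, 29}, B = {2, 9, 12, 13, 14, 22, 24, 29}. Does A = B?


Two sets are equal iff they have exactly the same elements.
A = {2, 9, 12, 13, 14, 22, 24, 29}
B = {2, 9, 12, 13, 14, 22, 24, 29}
Same elements → A = B

Yes, A = B


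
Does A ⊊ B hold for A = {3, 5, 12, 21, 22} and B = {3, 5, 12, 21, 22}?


A ⊂ B requires: A ⊆ B AND A ≠ B.
A ⊆ B? Yes
A = B? Yes
A = B, so A is not a PROPER subset.

No, A is not a proper subset of B


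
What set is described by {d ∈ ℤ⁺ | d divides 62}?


Checking each candidate:
Condition: positive divisors of 62
Result = {1, 2, 31, 62}

{1, 2, 31, 62}


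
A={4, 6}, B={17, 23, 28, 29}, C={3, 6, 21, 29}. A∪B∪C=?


A ∪ B = {4, 6, 17, 23, 28, 29}
(A ∪ B) ∪ C = {3, 4, 6, 17, 21, 23, 28, 29}

A ∪ B ∪ C = {3, 4, 6, 17, 21, 23, 28, 29}


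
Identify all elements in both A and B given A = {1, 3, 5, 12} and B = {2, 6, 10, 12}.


A = {1, 3, 5, 12}
B = {2, 6, 10, 12}
Region: in both A and B
Elements: {12}

Elements in both A and B: {12}


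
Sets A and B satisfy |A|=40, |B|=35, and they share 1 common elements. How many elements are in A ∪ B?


|A ∪ B| = |A| + |B| - |A ∩ B|
= 40 + 35 - 1
= 74

|A ∪ B| = 74


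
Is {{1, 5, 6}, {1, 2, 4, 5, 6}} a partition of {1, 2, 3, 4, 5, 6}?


A partition requires: (1) non-empty parts, (2) pairwise disjoint, (3) union = U
Parts: {1, 5, 6}, {1, 2, 4, 5, 6}
Union of parts: {1, 2, 4, 5, 6}
U = {1, 2, 3, 4, 5, 6}
All non-empty? True
Pairwise disjoint? False
Covers U? False

No, not a valid partition


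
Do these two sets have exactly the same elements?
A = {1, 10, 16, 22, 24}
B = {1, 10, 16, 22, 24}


Two sets are equal iff they have exactly the same elements.
A = {1, 10, 16, 22, 24}
B = {1, 10, 16, 22, 24}
Same elements → A = B

Yes, A = B


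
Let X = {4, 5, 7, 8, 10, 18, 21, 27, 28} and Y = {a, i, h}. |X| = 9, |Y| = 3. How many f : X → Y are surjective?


n = |X| = 9, k = |Y| = 3. Surjections via inclusion-exclusion:
S(n,k) = Σ(-1)^i × C(k,i) × (k-i)^n, i=0 to k
i=0: (-1)^0×C(3,0)×3^9 = 19683
i=1: (-1)^1×C(3,1)×2^9 = -1536
i=2: (-1)^2×C(3,2)×1^9 = 3
i=3: (-1)^3×C(3,3)×0^9 = 0
Total = 18150

Number of surjections = 18150


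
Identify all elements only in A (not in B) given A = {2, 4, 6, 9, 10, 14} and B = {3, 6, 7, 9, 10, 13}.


A = {2, 4, 6, 9, 10, 14}
B = {3, 6, 7, 9, 10, 13}
Region: only in A (not in B)
Elements: {2, 4, 14}

Elements only in A (not in B): {2, 4, 14}


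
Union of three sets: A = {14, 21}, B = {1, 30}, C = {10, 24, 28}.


A ∪ B = {1, 14, 21, 30}
(A ∪ B) ∪ C = {1, 10, 14, 21, 24, 28, 30}

A ∪ B ∪ C = {1, 10, 14, 21, 24, 28, 30}


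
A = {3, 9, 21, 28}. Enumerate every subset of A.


|A| = 4, so |P(A)| = 2^4 = 16
Enumerate subsets by cardinality (0 to 4):
∅, {3}, {9}, {21}, {28}, {3, 9}, {3, 21}, {3, 28}, {9, 21}, {9, 28}, {21, 28}, {3, 9, 21}, {3, 9, 28}, {3, 21, 28}, {9, 21, 28}, {3, 9, 21, 28}

P(A) has 16 subsets: ∅, {3}, {9}, {21}, {28}, {3, 9}, {3, 21}, {3, 28}, {9, 21}, {9, 28}, {21, 28}, {3, 9, 21}, {3, 9, 28}, {3, 21, 28}, {9, 21, 28}, {3, 9, 21, 28}


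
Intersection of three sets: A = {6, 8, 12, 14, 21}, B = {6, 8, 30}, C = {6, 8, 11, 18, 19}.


A ∩ B = {6, 8}
(A ∩ B) ∩ C = {6, 8}

A ∩ B ∩ C = {6, 8}


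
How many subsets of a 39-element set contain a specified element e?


Subsets of A containing e correspond to subsets of A \ {e}, which has 38 elements.
Count = 2^(n-1) = 2^38
= 274877906944

Number of subsets containing e = 274877906944


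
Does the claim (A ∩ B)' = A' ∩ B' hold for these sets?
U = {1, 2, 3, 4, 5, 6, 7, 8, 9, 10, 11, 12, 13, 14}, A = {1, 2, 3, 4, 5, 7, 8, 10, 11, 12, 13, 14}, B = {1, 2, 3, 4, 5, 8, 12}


LHS: A ∩ B = {1, 2, 3, 4, 5, 8, 12}
(A ∩ B)' = U \ (A ∩ B) = {6, 7, 9, 10, 11, 13, 14}
A' = {6, 9}, B' = {6, 7, 9, 10, 11, 13, 14}
Claimed RHS: A' ∩ B' = {6, 9}
Identity is INVALID: LHS = {6, 7, 9, 10, 11, 13, 14} but the RHS claimed here equals {6, 9}. The correct form is (A ∩ B)' = A' ∪ B'.

Identity is invalid: (A ∩ B)' = {6, 7, 9, 10, 11, 13, 14} but A' ∩ B' = {6, 9}. The correct De Morgan law is (A ∩ B)' = A' ∪ B'.


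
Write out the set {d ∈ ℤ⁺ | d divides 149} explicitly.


Checking each candidate:
Condition: positive divisors of 149
Result = {1, 149}

{1, 149}


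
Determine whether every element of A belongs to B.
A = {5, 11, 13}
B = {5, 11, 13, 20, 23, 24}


A ⊆ B means every element of A is in B.
All elements of A are in B.
So A ⊆ B.

Yes, A ⊆ B


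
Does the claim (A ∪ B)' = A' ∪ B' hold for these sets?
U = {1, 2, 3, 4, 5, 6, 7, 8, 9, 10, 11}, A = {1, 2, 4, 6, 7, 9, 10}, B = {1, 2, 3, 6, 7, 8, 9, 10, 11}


LHS: A ∪ B = {1, 2, 3, 4, 6, 7, 8, 9, 10, 11}
(A ∪ B)' = U \ (A ∪ B) = {5}
A' = {3, 5, 8, 11}, B' = {4, 5}
Claimed RHS: A' ∪ B' = {3, 4, 5, 8, 11}
Identity is INVALID: LHS = {5} but the RHS claimed here equals {3, 4, 5, 8, 11}. The correct form is (A ∪ B)' = A' ∩ B'.

Identity is invalid: (A ∪ B)' = {5} but A' ∪ B' = {3, 4, 5, 8, 11}. The correct De Morgan law is (A ∪ B)' = A' ∩ B'.


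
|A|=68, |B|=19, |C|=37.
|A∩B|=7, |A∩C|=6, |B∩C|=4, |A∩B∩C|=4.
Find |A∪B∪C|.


|A∪B∪C| = |A|+|B|+|C| - |A∩B|-|A∩C|-|B∩C| + |A∩B∩C|
= 68+19+37 - 7-6-4 + 4
= 124 - 17 + 4
= 111

|A ∪ B ∪ C| = 111


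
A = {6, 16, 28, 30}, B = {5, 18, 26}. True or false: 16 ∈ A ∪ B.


A = {6, 16, 28, 30}, B = {5, 18, 26}
A ∪ B = all elements in A or B
A ∪ B = {5, 6, 16, 18, 26, 28, 30}
Checking if 16 ∈ A ∪ B
16 is in A ∪ B → True

16 ∈ A ∪ B


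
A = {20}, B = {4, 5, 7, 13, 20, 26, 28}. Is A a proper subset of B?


A ⊂ B requires: A ⊆ B AND A ≠ B.
A ⊆ B? Yes
A = B? No
A ⊂ B: Yes (A is a proper subset of B)

Yes, A ⊂ B


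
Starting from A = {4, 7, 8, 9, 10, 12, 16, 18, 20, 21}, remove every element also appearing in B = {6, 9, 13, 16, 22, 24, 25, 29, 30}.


A \ B = elements in A but not in B
A = {4, 7, 8, 9, 10, 12, 16, 18, 20, 21}
B = {6, 9, 13, 16, 22, 24, 25, 29, 30}
Remove from A any elements in B
A \ B = {4, 7, 8, 10, 12, 18, 20, 21}

A \ B = {4, 7, 8, 10, 12, 18, 20, 21}


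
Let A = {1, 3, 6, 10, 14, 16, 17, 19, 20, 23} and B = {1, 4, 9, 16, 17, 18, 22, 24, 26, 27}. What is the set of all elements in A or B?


A ∪ B = all elements in A or B (or both)
A = {1, 3, 6, 10, 14, 16, 17, 19, 20, 23}
B = {1, 4, 9, 16, 17, 18, 22, 24, 26, 27}
A ∪ B = {1, 3, 4, 6, 9, 10, 14, 16, 17, 18, 19, 20, 22, 23, 24, 26, 27}

A ∪ B = {1, 3, 4, 6, 9, 10, 14, 16, 17, 18, 19, 20, 22, 23, 24, 26, 27}


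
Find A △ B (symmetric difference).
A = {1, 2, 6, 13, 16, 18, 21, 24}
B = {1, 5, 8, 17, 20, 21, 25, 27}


A △ B = (A \ B) ∪ (B \ A) = elements in exactly one of A or B
A \ B = {2, 6, 13, 16, 18, 24}
B \ A = {5, 8, 17, 20, 25, 27}
A △ B = {2, 5, 6, 8, 13, 16, 17, 18, 20, 24, 25, 27}

A △ B = {2, 5, 6, 8, 13, 16, 17, 18, 20, 24, 25, 27}


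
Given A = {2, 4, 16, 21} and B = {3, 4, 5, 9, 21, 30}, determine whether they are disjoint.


Disjoint means A ∩ B = ∅.
A ∩ B = {4, 21}
A ∩ B ≠ ∅, so A and B are NOT disjoint.

No, A and B are not disjoint (A ∩ B = {4, 21})


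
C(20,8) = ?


C(n,k) = n! / (k!(n-k)!)
C(20,8) = 20! / (8!12!)
= 125970

C(20,8) = 125970


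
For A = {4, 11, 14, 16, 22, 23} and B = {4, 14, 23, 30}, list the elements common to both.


A ∩ B = elements in both A and B
A = {4, 11, 14, 16, 22, 23}
B = {4, 14, 23, 30}
A ∩ B = {4, 14, 23}

A ∩ B = {4, 14, 23}


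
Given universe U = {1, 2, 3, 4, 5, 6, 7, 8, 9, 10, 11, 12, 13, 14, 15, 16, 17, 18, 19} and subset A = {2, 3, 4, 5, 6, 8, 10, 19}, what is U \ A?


Aᶜ = U \ A = elements in U but not in A
U = {1, 2, 3, 4, 5, 6, 7, 8, 9, 10, 11, 12, 13, 14, 15, 16, 17, 18, 19}
A = {2, 3, 4, 5, 6, 8, 10, 19}
Aᶜ = {1, 7, 9, 11, 12, 13, 14, 15, 16, 17, 18}

Aᶜ = {1, 7, 9, 11, 12, 13, 14, 15, 16, 17, 18}


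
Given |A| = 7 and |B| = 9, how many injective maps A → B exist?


An injection sends each of |A| = 7 inputs to a distinct output in B.
# injections = |B|·(|B|-1)·…·(|B|-|A|+1) = 9! / (9 - 7)!
= 9 × 8 × 7 × 6 × 5 × 4 × 3
= 181440

Number of injections = 181440


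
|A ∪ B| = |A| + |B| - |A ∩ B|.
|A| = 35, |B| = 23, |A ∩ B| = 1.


|A ∪ B| = |A| + |B| - |A ∩ B|
= 35 + 23 - 1
= 57

|A ∪ B| = 57


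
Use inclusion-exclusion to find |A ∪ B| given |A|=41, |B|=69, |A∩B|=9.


|A ∪ B| = |A| + |B| - |A ∩ B|
= 41 + 69 - 9
= 101

|A ∪ B| = 101


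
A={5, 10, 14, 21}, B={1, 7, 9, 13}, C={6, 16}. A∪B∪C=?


A ∪ B = {1, 5, 7, 9, 10, 13, 14, 21}
(A ∪ B) ∪ C = {1, 5, 6, 7, 9, 10, 13, 14, 16, 21}

A ∪ B ∪ C = {1, 5, 6, 7, 9, 10, 13, 14, 16, 21}


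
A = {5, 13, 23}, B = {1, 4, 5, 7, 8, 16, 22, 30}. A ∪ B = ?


A ∪ B = all elements in A or B (or both)
A = {5, 13, 23}
B = {1, 4, 5, 7, 8, 16, 22, 30}
A ∪ B = {1, 4, 5, 7, 8, 13, 16, 22, 23, 30}

A ∪ B = {1, 4, 5, 7, 8, 13, 16, 22, 23, 30}


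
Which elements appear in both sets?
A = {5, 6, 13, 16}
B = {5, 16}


A ∩ B = elements in both A and B
A = {5, 6, 13, 16}
B = {5, 16}
A ∩ B = {5, 16}

A ∩ B = {5, 16}


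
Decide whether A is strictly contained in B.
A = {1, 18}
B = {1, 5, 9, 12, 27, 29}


A ⊂ B requires: A ⊆ B AND A ≠ B.
A ⊆ B? No
A ⊄ B, so A is not a proper subset.

No, A is not a proper subset of B


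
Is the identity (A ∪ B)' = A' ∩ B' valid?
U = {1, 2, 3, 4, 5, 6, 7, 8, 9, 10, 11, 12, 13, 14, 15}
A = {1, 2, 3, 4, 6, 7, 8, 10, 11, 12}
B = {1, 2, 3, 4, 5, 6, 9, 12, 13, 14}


LHS: A ∪ B = {1, 2, 3, 4, 5, 6, 7, 8, 9, 10, 11, 12, 13, 14}
(A ∪ B)' = U \ (A ∪ B) = {15}
A' = {5, 9, 13, 14, 15}, B' = {7, 8, 10, 11, 15}
Claimed RHS: A' ∩ B' = {15}
Identity is VALID: LHS = RHS = {15} ✓

Identity is valid. (A ∪ B)' = A' ∩ B' = {15}


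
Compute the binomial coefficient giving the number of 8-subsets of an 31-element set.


C(n,k) = n! / (k!(n-k)!)
C(31,8) = 31! / (8!23!)
= 7888725

C(31,8) = 7888725


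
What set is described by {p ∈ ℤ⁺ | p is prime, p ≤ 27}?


Checking each candidate:
Condition: primes ≤ 27
Result = {2, 3, 5, 7, 11, 13, 17, 19, 23}

{2, 3, 5, 7, 11, 13, 17, 19, 23}


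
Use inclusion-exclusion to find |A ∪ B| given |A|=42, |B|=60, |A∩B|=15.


|A ∪ B| = |A| + |B| - |A ∩ B|
= 42 + 60 - 15
= 87

|A ∪ B| = 87


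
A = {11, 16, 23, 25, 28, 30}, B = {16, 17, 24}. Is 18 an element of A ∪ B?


A = {11, 16, 23, 25, 28, 30}, B = {16, 17, 24}
A ∪ B = all elements in A or B
A ∪ B = {11, 16, 17, 23, 24, 25, 28, 30}
Checking if 18 ∈ A ∪ B
18 is not in A ∪ B → False

18 ∉ A ∪ B


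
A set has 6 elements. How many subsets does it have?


Number of subsets = 2^n
= 2^6
= 64

|P(A)| = 64


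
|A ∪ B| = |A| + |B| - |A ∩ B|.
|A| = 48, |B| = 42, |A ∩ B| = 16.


|A ∪ B| = |A| + |B| - |A ∩ B|
= 48 + 42 - 16
= 74

|A ∪ B| = 74


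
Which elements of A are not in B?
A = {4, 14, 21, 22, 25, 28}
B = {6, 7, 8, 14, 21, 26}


A \ B = elements in A but not in B
A = {4, 14, 21, 22, 25, 28}
B = {6, 7, 8, 14, 21, 26}
Remove from A any elements in B
A \ B = {4, 22, 25, 28}

A \ B = {4, 22, 25, 28}


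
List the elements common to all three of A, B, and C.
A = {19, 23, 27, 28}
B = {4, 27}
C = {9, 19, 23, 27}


A ∩ B = {27}
(A ∩ B) ∩ C = {27}

A ∩ B ∩ C = {27}


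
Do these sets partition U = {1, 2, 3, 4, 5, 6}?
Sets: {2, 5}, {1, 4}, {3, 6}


A partition requires: (1) non-empty parts, (2) pairwise disjoint, (3) union = U
Parts: {2, 5}, {1, 4}, {3, 6}
Union of parts: {1, 2, 3, 4, 5, 6}
U = {1, 2, 3, 4, 5, 6}
All non-empty? True
Pairwise disjoint? True
Covers U? True

Yes, valid partition


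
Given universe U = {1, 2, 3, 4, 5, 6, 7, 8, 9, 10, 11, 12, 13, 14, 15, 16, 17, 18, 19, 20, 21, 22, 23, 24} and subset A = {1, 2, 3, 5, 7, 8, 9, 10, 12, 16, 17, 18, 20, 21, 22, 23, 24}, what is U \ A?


Aᶜ = U \ A = elements in U but not in A
U = {1, 2, 3, 4, 5, 6, 7, 8, 9, 10, 11, 12, 13, 14, 15, 16, 17, 18, 19, 20, 21, 22, 23, 24}
A = {1, 2, 3, 5, 7, 8, 9, 10, 12, 16, 17, 18, 20, 21, 22, 23, 24}
Aᶜ = {4, 6, 11, 13, 14, 15, 19}

Aᶜ = {4, 6, 11, 13, 14, 15, 19}


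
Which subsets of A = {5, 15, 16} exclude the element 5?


A subset of A that omits 5 is a subset of A \ {5}, so there are 2^(n-1) = 2^2 = 4 of them.
Subsets excluding 5: ∅, {15}, {16}, {15, 16}

Subsets excluding 5 (4 total): ∅, {15}, {16}, {15, 16}


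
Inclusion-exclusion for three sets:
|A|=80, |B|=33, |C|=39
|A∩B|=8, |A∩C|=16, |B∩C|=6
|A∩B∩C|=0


|A∪B∪C| = |A|+|B|+|C| - |A∩B|-|A∩C|-|B∩C| + |A∩B∩C|
= 80+33+39 - 8-16-6 + 0
= 152 - 30 + 0
= 122

|A ∪ B ∪ C| = 122


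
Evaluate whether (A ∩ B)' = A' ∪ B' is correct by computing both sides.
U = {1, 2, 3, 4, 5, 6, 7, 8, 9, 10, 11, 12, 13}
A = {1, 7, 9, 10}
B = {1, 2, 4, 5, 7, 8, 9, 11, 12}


LHS: A ∩ B = {1, 7, 9}
(A ∩ B)' = U \ (A ∩ B) = {2, 3, 4, 5, 6, 8, 10, 11, 12, 13}
A' = {2, 3, 4, 5, 6, 8, 11, 12, 13}, B' = {3, 6, 10, 13}
Claimed RHS: A' ∪ B' = {2, 3, 4, 5, 6, 8, 10, 11, 12, 13}
Identity is VALID: LHS = RHS = {2, 3, 4, 5, 6, 8, 10, 11, 12, 13} ✓

Identity is valid. (A ∩ B)' = A' ∪ B' = {2, 3, 4, 5, 6, 8, 10, 11, 12, 13}


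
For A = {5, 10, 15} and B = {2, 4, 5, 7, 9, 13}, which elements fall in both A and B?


A = {5, 10, 15}
B = {2, 4, 5, 7, 9, 13}
Region: in both A and B
Elements: {5}

Elements in both A and B: {5}


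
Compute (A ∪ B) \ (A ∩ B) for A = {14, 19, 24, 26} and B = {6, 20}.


A △ B = (A \ B) ∪ (B \ A) = elements in exactly one of A or B
A \ B = {14, 19, 24, 26}
B \ A = {6, 20}
A △ B = {6, 14, 19, 20, 24, 26}

A △ B = {6, 14, 19, 20, 24, 26}


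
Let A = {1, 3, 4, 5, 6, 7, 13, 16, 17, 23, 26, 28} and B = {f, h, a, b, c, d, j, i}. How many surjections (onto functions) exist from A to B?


n = |A| = 12, k = |B| = 8. Surjections via inclusion-exclusion:
S(n,k) = Σ(-1)^i × C(k,i) × (k-i)^n, i=0 to k
i=0: (-1)^0×C(8,0)×8^12 = 68719476736
i=1: (-1)^1×C(8,1)×7^12 = -110730297608
i=2: (-1)^2×C(8,2)×6^12 = 60949905408
i=3: (-1)^3×C(8,3)×5^12 = -13671875000
i=4: (-1)^4×C(8,4)×4^12 = 1174405120
i=5: (-1)^5×C(8,5)×3^12 = -29760696
i=6: (-1)^6×C(8,6)×2^12 = 114688
i=7: (-1)^7×C(8,7)×1^12 = -8
i=8: (-1)^8×C(8,8)×0^12 = 0
Total = 6411968640

Number of surjections = 6411968640
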